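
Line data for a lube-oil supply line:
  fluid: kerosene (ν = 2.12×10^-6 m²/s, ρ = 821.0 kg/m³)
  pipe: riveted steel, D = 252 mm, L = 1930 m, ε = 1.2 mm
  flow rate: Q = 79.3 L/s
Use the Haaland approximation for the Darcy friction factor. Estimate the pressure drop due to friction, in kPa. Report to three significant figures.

V = 4Q/(πD²) = 4·0.0793/(π·0.252²) = 1.590 m/s
Re = VD/ν = 1.590·0.252/2.12×10^-6 = 1.89×10^5 → turbulent
ε/D = 1.2/252 = 0.00476
Haaland: f = 0.03045
h_f = f(L/D)V²/(2g) = 0.03045·(1930/0.252)·1.590²/(2·9.81) = 30.05 m
Δp = ρg·h_f = 821.0·9.81·30.05 = 242.0 kPa

Δp ≈ 242 kPa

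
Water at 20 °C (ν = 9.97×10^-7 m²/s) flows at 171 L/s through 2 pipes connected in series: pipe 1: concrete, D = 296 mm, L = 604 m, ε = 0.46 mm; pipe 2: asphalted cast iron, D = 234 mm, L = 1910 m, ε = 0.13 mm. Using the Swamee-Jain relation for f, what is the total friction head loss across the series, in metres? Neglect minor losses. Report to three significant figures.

H ≈ 131 m

Pipe 1: V = 2.485 m/s, Re = 7.38×10^5, ε/D = 0.00155, f = 0.02232, h_1 = f(L/D)V²/2g = 14.33 m
Pipe 2: V = 3.976 m/s, Re = 9.33×10^5, ε/D = 5.56×10^-4, f = 0.01770, h_2 = f(L/D)V²/2g = 116.4 m
Series → Q common, losses add: H = Σh = 130.8 m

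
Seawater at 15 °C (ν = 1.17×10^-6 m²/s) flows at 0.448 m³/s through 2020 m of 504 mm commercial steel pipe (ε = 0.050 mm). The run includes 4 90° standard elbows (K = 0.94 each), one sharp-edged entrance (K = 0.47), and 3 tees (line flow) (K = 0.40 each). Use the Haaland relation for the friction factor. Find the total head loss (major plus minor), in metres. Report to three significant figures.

V = 4Q/(πD²) = 2.246 m/s; V²/2g = 0.2570 m
Re = 9.67×10^5, ε/D = 9.92×10^-5 → f = 0.01335 (Haaland)
Major: h_f = f(L/D)·V²/2g = 0.01335·4008·0.2570 = 13.75 m
Minor: ΣK = 5.43; h_m = ΣK·V²/2g = 1.396 m
Total H_L = 13.75 + 1.396 = 15.15 m

H_L ≈ 15.1 m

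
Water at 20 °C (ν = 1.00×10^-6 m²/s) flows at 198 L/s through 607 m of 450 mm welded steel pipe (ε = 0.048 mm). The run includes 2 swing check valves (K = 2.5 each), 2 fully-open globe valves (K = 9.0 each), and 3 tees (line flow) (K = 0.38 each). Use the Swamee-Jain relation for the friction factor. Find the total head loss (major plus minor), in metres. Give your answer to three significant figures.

V = 4Q/(πD²) = 1.245 m/s; V²/2g = 0.07900 m
Re = 5.60×10^5, ε/D = 1.07×10^-4 → f = 0.01436 (Swamee-Jain)
Major: h_f = f(L/D)·V²/2g = 0.01436·1349·0.07900 = 1.531 m
Minor: ΣK = 24.1; h_m = ΣK·V²/2g = 1.907 m
Total H_L = 1.531 + 1.907 = 3.438 m

H_L ≈ 3.44 m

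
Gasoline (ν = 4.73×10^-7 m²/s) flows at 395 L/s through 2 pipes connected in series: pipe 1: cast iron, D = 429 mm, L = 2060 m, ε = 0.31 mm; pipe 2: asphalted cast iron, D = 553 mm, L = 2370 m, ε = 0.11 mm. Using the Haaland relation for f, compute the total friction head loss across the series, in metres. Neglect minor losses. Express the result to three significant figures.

H ≈ 41.9 m

Pipe 1: V = 2.733 m/s, Re = 2.48×10^6, ε/D = 7.23×10^-4, f = 0.01834, h_1 = f(L/D)V²/2g = 33.53 m
Pipe 2: V = 1.645 m/s, Re = 1.92×10^6, ε/D = 1.99×10^-4, f = 0.01421, h_2 = f(L/D)V²/2g = 8.393 m
Series → Q common, losses add: H = Σh = 41.92 m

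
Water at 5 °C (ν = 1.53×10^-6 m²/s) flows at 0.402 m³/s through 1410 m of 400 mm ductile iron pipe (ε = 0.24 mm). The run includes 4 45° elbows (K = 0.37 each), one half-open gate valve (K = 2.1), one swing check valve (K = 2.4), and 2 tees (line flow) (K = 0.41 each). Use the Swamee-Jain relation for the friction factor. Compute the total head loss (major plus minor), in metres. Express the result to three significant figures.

H_L ≈ 36.7 m

V = 4Q/(πD²) = 3.199 m/s; V²/2g = 0.5216 m
Re = 8.36×10^5, ε/D = 6.00×10^-4 → f = 0.01803 (Swamee-Jain)
Major: h_f = f(L/D)·V²/2g = 0.01803·3525·0.5216 = 33.15 m
Minor: ΣK = 6.80; h_m = ΣK·V²/2g = 3.547 m
Total H_L = 33.15 + 3.547 = 36.70 m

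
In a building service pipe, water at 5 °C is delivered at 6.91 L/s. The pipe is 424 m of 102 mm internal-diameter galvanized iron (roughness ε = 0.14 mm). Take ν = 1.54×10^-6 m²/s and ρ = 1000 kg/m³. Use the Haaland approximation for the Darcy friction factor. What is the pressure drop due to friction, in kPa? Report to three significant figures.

Δp ≈ 36.3 kPa

V = 4Q/(πD²) = 4·0.00691/(π·0.102²) = 0.8456 m/s
Re = VD/ν = 0.8456·0.102/1.54×10^-6 = 5.60×10^4 → turbulent
ε/D = 0.14/102 = 0.00137
Haaland: f = 0.02443
h_f = f(L/D)V²/(2g) = 0.02443·(424/0.102)·0.8456²/(2·9.81) = 3.701 m
Δp = ρg·h_f = 1000·9.81·3.701 = 36.30 kPa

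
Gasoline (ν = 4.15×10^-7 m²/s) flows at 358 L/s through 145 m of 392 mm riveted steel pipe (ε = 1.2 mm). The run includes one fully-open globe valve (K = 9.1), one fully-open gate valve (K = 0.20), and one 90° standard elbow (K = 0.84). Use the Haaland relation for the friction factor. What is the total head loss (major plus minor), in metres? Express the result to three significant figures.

V = 4Q/(πD²) = 2.966 m/s; V²/2g = 0.4485 m
Re = 2.80×10^6, ε/D = 0.00306 → f = 0.02641 (Haaland)
Major: h_f = f(L/D)·V²/2g = 0.02641·369.9·0.4485 = 4.381 m
Minor: ΣK = 10.1; h_m = ΣK·V²/2g = 4.548 m
Total H_L = 4.381 + 4.548 = 8.929 m

H_L ≈ 8.93 m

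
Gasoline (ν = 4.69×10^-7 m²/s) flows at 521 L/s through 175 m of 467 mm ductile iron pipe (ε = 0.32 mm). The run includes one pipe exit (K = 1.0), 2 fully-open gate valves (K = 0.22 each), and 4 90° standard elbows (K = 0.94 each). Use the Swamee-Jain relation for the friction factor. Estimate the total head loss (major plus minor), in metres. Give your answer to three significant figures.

V = 4Q/(πD²) = 3.042 m/s; V²/2g = 0.4716 m
Re = 3.03×10^6, ε/D = 6.85×10^-4 → f = 0.01813 (Swamee-Jain)
Major: h_f = f(L/D)·V²/2g = 0.01813·374.7·0.4716 = 3.204 m
Minor: ΣK = 5.20; h_m = ΣK·V²/2g = 2.452 m
Total H_L = 3.204 + 2.452 = 5.656 m

H_L ≈ 5.66 m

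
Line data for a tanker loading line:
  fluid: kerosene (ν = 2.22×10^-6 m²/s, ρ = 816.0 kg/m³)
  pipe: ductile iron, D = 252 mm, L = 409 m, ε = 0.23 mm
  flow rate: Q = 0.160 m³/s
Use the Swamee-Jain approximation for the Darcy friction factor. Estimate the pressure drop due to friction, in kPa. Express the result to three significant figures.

Δp ≈ 138 kPa

V = 4Q/(πD²) = 4·0.160/(π·0.252²) = 3.208 m/s
Re = VD/ν = 3.208·0.252/2.22×10^-6 = 3.64×10^5 → turbulent
ε/D = 0.23/252 = 9.13×10^-4
Swamee-Jain: f = 0.02020
h_f = f(L/D)V²/(2g) = 0.02020·(409/0.252)·3.208²/(2·9.81) = 17.20 m
Δp = ρg·h_f = 816.0·9.81·17.20 = 137.7 kPa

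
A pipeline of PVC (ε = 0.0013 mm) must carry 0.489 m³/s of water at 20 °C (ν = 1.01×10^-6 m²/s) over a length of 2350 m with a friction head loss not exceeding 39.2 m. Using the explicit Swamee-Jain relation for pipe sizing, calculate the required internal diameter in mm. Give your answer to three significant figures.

Swamee-Jain (Type III): D = 0.66·[ε^1.25·(LQ²/(gh_f))^4.75 + ν·Q^9.4·(L/(gh_f))^5.2]^0.04
LQ²/(gh_f) = 1.461; L/(gh_f) = 6.111
Term 1 = ε^1.25·(…)^4.75 = 2.66×10^-7; Term 2 = ν·Q^9.4·(…)^5.2 = 1.48×10^-5
D = 0.66·(2.66×10^-7 + 1.48×10^-5)^0.04 = 0.4234 m = 423 mm
Check: V = 3.47 m/s, Re = 1.46×10^6, f = 0.01100, h_f = 37.6 m ≈ 39.2 m ✓

D ≈ 423 mm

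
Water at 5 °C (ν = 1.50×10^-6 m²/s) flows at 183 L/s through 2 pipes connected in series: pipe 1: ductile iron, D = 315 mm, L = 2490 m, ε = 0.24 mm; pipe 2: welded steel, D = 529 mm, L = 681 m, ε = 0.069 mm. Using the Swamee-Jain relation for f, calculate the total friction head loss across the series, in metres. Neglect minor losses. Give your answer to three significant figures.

H ≈ 43.5 m

Pipe 1: V = 2.348 m/s, Re = 4.93×10^5, ε/D = 7.62×10^-4, f = 0.01925, h_1 = f(L/D)V²/2g = 42.77 m
Pipe 2: V = 0.8326 m/s, Re = 2.94×10^5, ε/D = 1.30×10^-4, f = 0.01576, h_2 = f(L/D)V²/2g = 0.7170 m
Series → Q common, losses add: H = Σh = 43.49 m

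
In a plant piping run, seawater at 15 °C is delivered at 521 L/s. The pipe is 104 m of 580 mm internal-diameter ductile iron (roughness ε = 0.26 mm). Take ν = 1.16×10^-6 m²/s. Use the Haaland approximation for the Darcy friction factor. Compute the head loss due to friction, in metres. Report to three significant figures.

V = 4Q/(πD²) = 4·0.521/(π·0.580²) = 1.972 m/s
Re = VD/ν = 1.972·0.580/1.16×10^-6 = 9.86×10^5 → turbulent
ε/D = 0.26/580 = 4.48×10^-4
Haaland: f = 0.01681
h_f = f(L/D)V²/(2g) = 0.01681·(104/0.580)·1.972²/(2·9.81) = 0.5975 m

h_f ≈ 0.597 m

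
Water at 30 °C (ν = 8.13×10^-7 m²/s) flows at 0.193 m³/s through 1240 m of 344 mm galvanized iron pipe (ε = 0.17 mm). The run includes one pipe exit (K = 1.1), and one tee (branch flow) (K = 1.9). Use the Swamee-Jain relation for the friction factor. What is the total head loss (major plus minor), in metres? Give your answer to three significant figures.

V = 4Q/(πD²) = 2.077 m/s; V²/2g = 0.2198 m
Re = 8.79×10^5, ε/D = 4.94×10^-4 → f = 0.01733 (Swamee-Jain)
Major: h_f = f(L/D)·V²/2g = 0.01733·3605·0.2198 = 13.73 m
Minor: ΣK = 3.00; h_m = ΣK·V²/2g = 0.6594 m
Total H_L = 13.73 + 0.6594 = 14.39 m

H_L ≈ 14.4 m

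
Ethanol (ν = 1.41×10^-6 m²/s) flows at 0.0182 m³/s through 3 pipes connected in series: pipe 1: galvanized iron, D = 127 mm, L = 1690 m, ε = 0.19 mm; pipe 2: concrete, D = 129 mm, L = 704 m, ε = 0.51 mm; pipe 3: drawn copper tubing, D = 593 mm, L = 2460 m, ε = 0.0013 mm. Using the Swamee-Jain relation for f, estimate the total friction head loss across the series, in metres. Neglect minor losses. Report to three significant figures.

H ≈ 48.8 m

Pipe 1: V = 1.437 m/s, Re = 1.29×10^5, ε/D = 0.00150, f = 0.02351, h_1 = f(L/D)V²/2g = 32.91 m
Pipe 2: V = 1.393 m/s, Re = 1.27×10^5, ε/D = 0.00395, f = 0.02941, h_2 = f(L/D)V²/2g = 15.86 m
Pipe 3: V = 0.06590 m/s, Re = 2.77×10^4, ε/D = 2.19×10^-6, f = 0.02383, h_3 = f(L/D)V²/2g = 0.02188 m
Series → Q common, losses add: H = Σh = 48.80 m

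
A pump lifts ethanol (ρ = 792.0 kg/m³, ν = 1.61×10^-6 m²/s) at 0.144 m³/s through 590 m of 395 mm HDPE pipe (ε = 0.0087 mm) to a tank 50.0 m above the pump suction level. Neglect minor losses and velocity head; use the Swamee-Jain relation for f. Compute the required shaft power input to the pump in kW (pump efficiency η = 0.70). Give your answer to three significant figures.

V = 4Q/(πD²) = 1.175 m/s; Re = 2.88×10^5; ε/D = 2.20×10^-5; f = 0.01473
h_f = f(L/D)V²/2g = 1.549 m
Total head H = z + h_f = 50.0 + 1.549 = 51.55 m
P_hyd = ρgQH = 792.0·9.81·0.144·51.55 = 57.67 kW
P_shaft = P_hyd/η = 57.67/0.70 = 82.39 kW

P_shaft ≈ 82.4 kW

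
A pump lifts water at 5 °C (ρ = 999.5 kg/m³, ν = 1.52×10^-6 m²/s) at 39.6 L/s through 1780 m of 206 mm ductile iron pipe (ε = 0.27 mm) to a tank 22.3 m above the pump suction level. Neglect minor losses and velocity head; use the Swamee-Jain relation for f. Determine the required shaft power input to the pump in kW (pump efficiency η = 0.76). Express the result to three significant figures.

P_shaft ≈ 18.6 kW

V = 4Q/(πD²) = 1.188 m/s; Re = 1.61×10^5; ε/D = 0.00131; f = 0.02260
h_f = f(L/D)V²/2g = 14.05 m
Total head H = z + h_f = 22.3 + 14.05 = 36.35 m
P_hyd = ρgQH = 999.5·9.81·0.0396·36.35 = 14.12 kW
P_shaft = P_hyd/η = 14.12/0.76 = 18.57 kW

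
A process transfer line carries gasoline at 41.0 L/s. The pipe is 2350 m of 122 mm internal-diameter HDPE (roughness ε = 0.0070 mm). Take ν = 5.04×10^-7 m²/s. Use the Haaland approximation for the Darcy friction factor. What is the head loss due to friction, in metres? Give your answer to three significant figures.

V = 4Q/(πD²) = 4·0.0410/(π·0.122²) = 3.507 m/s
Re = VD/ν = 3.507·0.122/5.04×10^-7 = 8.49×10^5 → turbulent
ε/D = 0.0070/122 = 5.74×10^-5
Haaland: f = 0.01288
h_f = f(L/D)V²/(2g) = 0.01288·(2350/0.122)·3.507²/(2·9.81) = 155.5 m

h_f ≈ 156 m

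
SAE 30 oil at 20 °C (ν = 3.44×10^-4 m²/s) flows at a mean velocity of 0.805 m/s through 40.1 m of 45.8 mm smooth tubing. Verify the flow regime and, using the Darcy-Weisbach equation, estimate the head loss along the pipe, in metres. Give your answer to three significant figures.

h_f ≈ 17.3 m

Re = VD/ν = 0.805·0.04580/3.44×10^-4 = 107 → laminar (Re < 2300)
f = 64/Re = 0.5971
h_f = f(L/D)V²/(2g) = 0.5971·(40.1/0.04580)·0.805²/(2·9.81) = 17.27 m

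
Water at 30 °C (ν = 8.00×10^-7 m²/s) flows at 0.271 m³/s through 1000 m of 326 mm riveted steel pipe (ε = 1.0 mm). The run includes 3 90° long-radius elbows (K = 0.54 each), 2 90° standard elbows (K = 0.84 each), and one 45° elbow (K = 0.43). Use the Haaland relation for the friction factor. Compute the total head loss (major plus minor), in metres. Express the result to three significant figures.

H_L ≈ 45.6 m

V = 4Q/(πD²) = 3.247 m/s; V²/2g = 0.5373 m
Re = 1.32×10^6, ε/D = 0.00307 → f = 0.02647 (Haaland)
Major: h_f = f(L/D)·V²/2g = 0.02647·3067·0.5373 = 43.63 m
Minor: ΣK = 3.73; h_m = ΣK·V²/2g = 2.004 m
Total H_L = 43.63 + 2.004 = 45.63 m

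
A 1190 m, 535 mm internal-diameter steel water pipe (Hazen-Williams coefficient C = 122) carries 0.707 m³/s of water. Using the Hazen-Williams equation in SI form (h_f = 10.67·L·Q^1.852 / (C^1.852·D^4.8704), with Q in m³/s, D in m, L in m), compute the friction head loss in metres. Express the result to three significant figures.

h_f = 10.67·1190·0.707^1.852 / (122^1.852·0.535^4.8704) = 19.23 m

h_f ≈ 19.2 m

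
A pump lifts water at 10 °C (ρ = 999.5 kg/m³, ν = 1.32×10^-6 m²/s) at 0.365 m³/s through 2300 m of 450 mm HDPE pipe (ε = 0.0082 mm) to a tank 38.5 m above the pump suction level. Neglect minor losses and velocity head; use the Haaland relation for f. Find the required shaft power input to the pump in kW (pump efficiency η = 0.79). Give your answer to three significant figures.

P_shaft ≈ 251 kW

V = 4Q/(πD²) = 2.295 m/s; Re = 7.82×10^5; ε/D = 1.82×10^-5; f = 0.01237
h_f = f(L/D)V²/2g = 16.97 m
Total head H = z + h_f = 38.5 + 16.97 = 55.47 m
P_hyd = ρgQH = 999.5·9.81·0.365·55.47 = 198.5 kW
P_shaft = P_hyd/η = 198.5/0.79 = 251.3 kW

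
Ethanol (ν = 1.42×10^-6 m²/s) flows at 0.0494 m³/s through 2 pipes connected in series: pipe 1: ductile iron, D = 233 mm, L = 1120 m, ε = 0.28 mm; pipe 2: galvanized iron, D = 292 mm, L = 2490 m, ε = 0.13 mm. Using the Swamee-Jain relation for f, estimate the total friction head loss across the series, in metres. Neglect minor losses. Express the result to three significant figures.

H ≈ 11.8 m

Pipe 1: V = 1.159 m/s, Re = 1.90×10^5, ε/D = 0.00120, f = 0.02201, h_1 = f(L/D)V²/2g = 7.239 m
Pipe 2: V = 0.7377 m/s, Re = 1.52×10^5, ε/D = 4.45×10^-4, f = 0.01918, h_2 = f(L/D)V²/2g = 4.535 m
Series → Q common, losses add: H = Σh = 11.77 m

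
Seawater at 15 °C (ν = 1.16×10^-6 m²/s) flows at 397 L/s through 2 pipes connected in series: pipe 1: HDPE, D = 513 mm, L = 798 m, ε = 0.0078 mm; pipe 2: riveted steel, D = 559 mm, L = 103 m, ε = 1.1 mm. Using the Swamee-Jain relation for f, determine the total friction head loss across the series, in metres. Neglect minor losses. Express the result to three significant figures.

H ≈ 4.17 m

Pipe 1: V = 1.921 m/s, Re = 8.49×10^5, ε/D = 1.52×10^-5, f = 0.01227, h_1 = f(L/D)V²/2g = 3.588 m
Pipe 2: V = 1.618 m/s, Re = 7.80×10^5, ε/D = 0.00197, f = 0.02365, h_2 = f(L/D)V²/2g = 0.5811 m
Series → Q common, losses add: H = Σh = 4.169 m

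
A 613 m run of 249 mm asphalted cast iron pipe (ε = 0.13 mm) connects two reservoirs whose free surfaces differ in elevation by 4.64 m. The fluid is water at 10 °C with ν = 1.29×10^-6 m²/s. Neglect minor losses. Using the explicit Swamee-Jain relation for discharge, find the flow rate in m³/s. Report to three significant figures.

Q ≈ 0.0689 m³/s

Swamee-Jain (Type II): Q = -0.965·√(gD⁵h_f/L)·ln[ε/(3.7D) + √(3.17ν²L/(gD³h_f))]
√(gD⁵h_f/L) = √(9.81·0.249⁵·4.64/613) = 0.008431
ε/(3.7D) = 1.41×10^-4; √(3.17ν²L/(gD³h_f)) = 6.78×10^-5
Q = -0.965·0.008431·ln(2.089×10^-4) = 0.06894 m³/s
Check: V = 1.42 m/s, Re = 2.73×10^5, f = 0.01858, h_f = 4.67 m ≈ 4.64 m ✓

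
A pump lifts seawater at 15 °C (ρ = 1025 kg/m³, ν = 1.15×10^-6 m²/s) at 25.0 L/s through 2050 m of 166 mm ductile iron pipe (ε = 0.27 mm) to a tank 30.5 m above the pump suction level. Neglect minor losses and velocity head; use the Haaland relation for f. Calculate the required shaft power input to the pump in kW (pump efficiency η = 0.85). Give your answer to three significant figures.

P_shaft ≈ 14.8 kW

V = 4Q/(πD²) = 1.155 m/s; Re = 1.67×10^5; ε/D = 0.00163; f = 0.02330
h_f = f(L/D)V²/2g = 19.57 m
Total head H = z + h_f = 30.5 + 19.57 = 50.07 m
P_hyd = ρgQH = 1025·9.81·0.0250·50.07 = 12.59 kW
P_shaft = P_hyd/η = 12.59/0.85 = 14.81 kW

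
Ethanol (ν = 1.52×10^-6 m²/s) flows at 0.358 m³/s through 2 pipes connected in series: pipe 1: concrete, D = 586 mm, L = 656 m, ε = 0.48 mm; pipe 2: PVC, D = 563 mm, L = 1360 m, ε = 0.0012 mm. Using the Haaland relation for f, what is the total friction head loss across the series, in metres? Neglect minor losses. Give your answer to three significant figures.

Pipe 1: V = 1.327 m/s, Re = 5.12×10^5, ε/D = 8.19×10^-4, f = 0.01934, h_1 = f(L/D)V²/2g = 1.944 m
Pipe 2: V = 1.438 m/s, Re = 5.33×10^5, ε/D = 2.13×10^-6, f = 0.01294, h_2 = f(L/D)V²/2g = 3.295 m
Series → Q common, losses add: H = Σh = 5.239 m

H ≈ 5.24 m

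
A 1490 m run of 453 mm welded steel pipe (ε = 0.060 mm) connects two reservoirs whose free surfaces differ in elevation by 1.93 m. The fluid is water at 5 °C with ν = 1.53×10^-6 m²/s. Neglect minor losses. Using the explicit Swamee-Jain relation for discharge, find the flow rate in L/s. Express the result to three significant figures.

Swamee-Jain (Type II): Q = -0.965·√(gD⁵h_f/L)·ln[ε/(3.7D) + √(3.17ν²L/(gD³h_f))]
√(gD⁵h_f/L) = √(9.81·0.453⁵·1.93/1490) = 0.01557
ε/(3.7D) = 3.58×10^-5; √(3.17ν²L/(gD³h_f)) = 7.93×10^-5
Q = -0.965·0.01557·ln(1.151×10^-4) = 0.1363 m³/s
Check: V = 0.846 m/s, Re = 2.50×10^5, f = 0.01612, h_f = 1.93 m ≈ 1.93 m ✓

Q ≈ 136 L/s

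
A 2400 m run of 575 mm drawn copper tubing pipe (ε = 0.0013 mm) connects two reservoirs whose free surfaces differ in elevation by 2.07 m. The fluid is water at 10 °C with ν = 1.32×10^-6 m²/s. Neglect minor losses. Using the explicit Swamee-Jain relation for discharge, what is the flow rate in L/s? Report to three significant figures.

Swamee-Jain (Type II): Q = -0.965·√(gD⁵h_f/L)·ln[ε/(3.7D) + √(3.17ν²L/(gD³h_f))]
√(gD⁵h_f/L) = √(9.81·0.575⁵·2.07/2400) = 0.02306
ε/(3.7D) = 6.11×10^-7; √(3.17ν²L/(gD³h_f)) = 5.86×10^-5
Q = -0.965·0.02306·ln(5.921×10^-5) = 0.2166 m³/s
Check: V = 0.834 m/s, Re = 3.63×10^5, f = 0.01390, h_f = 2.06 m ≈ 2.07 m ✓

Q ≈ 217 L/s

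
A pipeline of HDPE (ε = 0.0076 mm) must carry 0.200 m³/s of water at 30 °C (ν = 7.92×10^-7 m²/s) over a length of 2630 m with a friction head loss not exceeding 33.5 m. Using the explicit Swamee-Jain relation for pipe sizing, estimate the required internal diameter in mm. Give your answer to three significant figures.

D ≈ 319 mm

Swamee-Jain (Type III): D = 0.66·[ε^1.25·(LQ²/(gh_f))^4.75 + ν·Q^9.4·(L/(gh_f))^5.2]^0.04
LQ²/(gh_f) = 0.3201; L/(gh_f) = 8.003
Term 1 = ε^1.25·(…)^4.75 = 1.78×10^-9; Term 2 = ν·Q^9.4·(…)^5.2 = 1.06×10^-8
D = 0.66·(1.78×10^-9 + 1.06×10^-8)^0.04 = 0.3186 m = 319 mm
Check: V = 2.51 m/s, Re = 1.01×10^6, f = 0.01215, h_f = 32.2 m ≈ 33.5 m ✓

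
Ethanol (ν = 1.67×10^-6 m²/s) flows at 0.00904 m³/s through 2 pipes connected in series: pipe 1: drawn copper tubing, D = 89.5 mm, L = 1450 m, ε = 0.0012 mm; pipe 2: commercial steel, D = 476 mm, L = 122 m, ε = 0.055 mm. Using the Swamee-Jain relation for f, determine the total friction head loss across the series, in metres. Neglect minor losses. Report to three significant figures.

Pipe 1: V = 1.437 m/s, Re = 7.70×10^4, ε/D = 1.34×10^-5, f = 0.01895, h_1 = f(L/D)V²/2g = 32.31 m
Pipe 2: V = 0.05080 m/s, Re = 1.45×10^4, ε/D = 1.16×10^-4, f = 0.02829, h_2 = f(L/D)V²/2g = 9.536×10^-4 m
Series → Q common, losses add: H = Σh = 32.31 m

H ≈ 32.3 m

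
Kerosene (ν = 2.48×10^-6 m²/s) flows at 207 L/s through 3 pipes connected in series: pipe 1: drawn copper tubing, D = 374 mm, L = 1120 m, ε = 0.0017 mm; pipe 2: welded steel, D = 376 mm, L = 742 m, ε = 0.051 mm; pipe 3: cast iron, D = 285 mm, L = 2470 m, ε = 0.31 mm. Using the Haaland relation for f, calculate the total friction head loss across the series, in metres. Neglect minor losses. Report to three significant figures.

H ≈ 110 m

Pipe 1: V = 1.884 m/s, Re = 2.84×10^5, ε/D = 4.55×10^-6, f = 0.01452, h_1 = f(L/D)V²/2g = 7.871 m
Pipe 2: V = 1.864 m/s, Re = 2.83×10^5, ε/D = 1.36×10^-4, f = 0.01566, h_2 = f(L/D)V²/2g = 5.474 m
Pipe 3: V = 3.245 m/s, Re = 3.73×10^5, ε/D = 0.00109, f = 0.02074, h_3 = f(L/D)V²/2g = 96.44 m
Series → Q common, losses add: H = Σh = 109.8 m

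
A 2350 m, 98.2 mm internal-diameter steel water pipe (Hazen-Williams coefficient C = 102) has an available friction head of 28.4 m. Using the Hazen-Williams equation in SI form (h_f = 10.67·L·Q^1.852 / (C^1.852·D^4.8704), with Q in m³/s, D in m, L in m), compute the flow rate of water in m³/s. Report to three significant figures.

Q ≈ 0.00585 m³/s

Rearranging: Q = [h_f·C^1.852·D^4.8704 / (10.67·L)]^(1/1.852)
Q = [28.4·102^1.852·0.0982^4.8704 / (10.67·2350)]^0.540 = 0.005853 m³/s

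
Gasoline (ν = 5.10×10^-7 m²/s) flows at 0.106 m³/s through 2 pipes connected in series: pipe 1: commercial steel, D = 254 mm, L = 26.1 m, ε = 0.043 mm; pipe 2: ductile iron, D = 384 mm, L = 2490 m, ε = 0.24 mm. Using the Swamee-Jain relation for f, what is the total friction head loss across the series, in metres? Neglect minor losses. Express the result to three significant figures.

H ≈ 5.39 m

Pipe 1: V = 2.092 m/s, Re = 1.04×10^6, ε/D = 1.69×10^-4, f = 0.01438, h_1 = f(L/D)V²/2g = 0.3297 m
Pipe 2: V = 0.9153 m/s, Re = 6.89×10^5, ε/D = 6.25×10^-4, f = 0.01829, h_2 = f(L/D)V²/2g = 5.064 m
Series → Q common, losses add: H = Σh = 5.394 m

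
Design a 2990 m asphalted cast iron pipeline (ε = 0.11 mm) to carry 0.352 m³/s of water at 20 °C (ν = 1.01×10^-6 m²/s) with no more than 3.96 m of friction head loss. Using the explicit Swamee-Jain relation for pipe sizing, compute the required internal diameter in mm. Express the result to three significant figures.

Swamee-Jain (Type III): D = 0.66·[ε^1.25·(LQ²/(gh_f))^4.75 + ν·Q^9.4·(L/(gh_f))^5.2]^0.04
LQ²/(gh_f) = 9.537; L/(gh_f) = 76.97
Term 1 = ε^1.25·(…)^4.75 = 0.506; Term 2 = ν·Q^9.4·(…)^5.2 = 0.355
D = 0.66·(0.506 + 0.355)^0.04 = 0.6561 m = 656 mm
Check: V = 1.04 m/s, Re = 6.76×10^5, f = 0.01481, h_f = 3.73 m ≈ 3.96 m ✓

D ≈ 656 mm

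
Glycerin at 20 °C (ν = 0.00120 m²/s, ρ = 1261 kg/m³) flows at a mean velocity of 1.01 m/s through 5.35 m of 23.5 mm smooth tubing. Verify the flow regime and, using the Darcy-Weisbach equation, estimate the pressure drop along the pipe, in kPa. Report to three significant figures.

Re = VD/ν = 1.01·0.02350/0.00120 = 19.8 → laminar (Re < 2300)
f = 64/Re = 3.236
h_f = f(L/D)V²/(2g) = 3.236·(5.35/0.02350)·1.01²/(2·9.81) = 38.30 m
Δp = ρg·h_f = 1261·9.81·38.30 = 473.8 kPa

Δp ≈ 474 kPa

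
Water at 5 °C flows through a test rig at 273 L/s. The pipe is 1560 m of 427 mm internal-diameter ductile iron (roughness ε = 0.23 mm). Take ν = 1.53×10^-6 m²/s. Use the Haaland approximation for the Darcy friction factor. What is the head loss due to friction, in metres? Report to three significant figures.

V = 4Q/(πD²) = 4·0.273/(π·0.427²) = 1.906 m/s
Re = VD/ν = 1.906·0.427/1.53×10^-6 = 5.32×10^5 → turbulent
ε/D = 0.23/427 = 5.39×10^-4
Haaland: f = 0.01777
h_f = f(L/D)V²/(2g) = 0.01777·(1560/0.427)·1.906²/(2·9.81) = 12.03 m

h_f ≈ 12.0 m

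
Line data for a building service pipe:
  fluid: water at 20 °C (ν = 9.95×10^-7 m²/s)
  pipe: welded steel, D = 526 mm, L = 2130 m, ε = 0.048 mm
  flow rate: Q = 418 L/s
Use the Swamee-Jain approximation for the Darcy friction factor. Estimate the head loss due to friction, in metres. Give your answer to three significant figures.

V = 4Q/(πD²) = 4·0.418/(π·0.526²) = 1.924 m/s
Re = VD/ν = 1.924·0.526/9.95×10^-7 = 1.02×10^6 → turbulent
ε/D = 0.048/526 = 9.13×10^-5
Swamee-Jain: f = 0.01336
h_f = f(L/D)V²/(2g) = 0.01336·(2130/0.526)·1.924²/(2·9.81) = 10.20 m

h_f ≈ 10.2 m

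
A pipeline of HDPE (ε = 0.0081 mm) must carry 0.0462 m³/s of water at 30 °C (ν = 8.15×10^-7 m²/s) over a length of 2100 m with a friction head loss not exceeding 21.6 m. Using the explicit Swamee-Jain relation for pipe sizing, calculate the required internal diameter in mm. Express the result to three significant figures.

D ≈ 192 mm

Swamee-Jain (Type III): D = 0.66·[ε^1.25·(LQ²/(gh_f))^4.75 + ν·Q^9.4·(L/(gh_f))^5.2]^0.04
LQ²/(gh_f) = 0.02115; L/(gh_f) = 9.911
Term 1 = ε^1.25·(…)^4.75 = 4.80×10^-15; Term 2 = ν·Q^9.4·(…)^5.2 = 3.46×10^-14
D = 0.66·(4.80×10^-15 + 3.46×10^-14)^0.04 = 0.1920 m = 192 mm
Check: V = 1.60 m/s, Re = 3.76×10^5, f = 0.01433, h_f = 20.3 m ≈ 21.6 m ✓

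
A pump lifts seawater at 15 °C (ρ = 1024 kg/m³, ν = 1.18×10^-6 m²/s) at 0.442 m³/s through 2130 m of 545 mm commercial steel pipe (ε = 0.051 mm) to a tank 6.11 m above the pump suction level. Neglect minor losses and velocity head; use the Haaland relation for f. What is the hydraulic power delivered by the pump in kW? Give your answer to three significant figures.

V = 4Q/(πD²) = 1.895 m/s; Re = 8.75×10^5; ε/D = 9.36×10^-5; f = 0.01339
h_f = f(L/D)V²/2g = 9.572 m
Total head H = z + h_f = 6.11 + 9.572 = 15.68 m
P_hyd = ρgQH = 1024·9.81·0.442·15.68 = 69.63 kW

P_hyd ≈ 69.6 kW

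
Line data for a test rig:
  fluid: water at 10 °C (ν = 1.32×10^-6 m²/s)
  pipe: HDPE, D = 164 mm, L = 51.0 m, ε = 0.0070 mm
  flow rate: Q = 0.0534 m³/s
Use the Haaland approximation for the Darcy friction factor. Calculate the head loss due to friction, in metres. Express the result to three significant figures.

V = 4Q/(πD²) = 4·0.0534/(π·0.164²) = 2.528 m/s
Re = VD/ν = 2.528·0.164/1.32×10^-6 = 3.14×10^5 → turbulent
ε/D = 0.0070/164 = 4.27×10^-5
Haaland: f = 0.01460
h_f = f(L/D)V²/(2g) = 0.01460·(51.0/0.164)·2.528²/(2·9.81) = 1.479 m

h_f ≈ 1.48 m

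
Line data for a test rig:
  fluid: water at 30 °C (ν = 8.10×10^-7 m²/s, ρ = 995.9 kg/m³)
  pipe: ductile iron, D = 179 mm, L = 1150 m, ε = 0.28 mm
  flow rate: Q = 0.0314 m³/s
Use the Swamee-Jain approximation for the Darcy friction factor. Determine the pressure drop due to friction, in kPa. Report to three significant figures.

V = 4Q/(πD²) = 4·0.0314/(π·0.179²) = 1.248 m/s
Re = VD/ν = 1.248·0.179/8.10×10^-7 = 2.76×10^5 → turbulent
ε/D = 0.28/179 = 0.00156
Swamee-Jain: f = 0.02289
h_f = f(L/D)V²/(2g) = 0.02289·(1150/0.179)·1.248²/(2·9.81) = 11.67 m
Δp = ρg·h_f = 995.9·9.81·11.67 = 114.0 kPa

Δp ≈ 114 kPa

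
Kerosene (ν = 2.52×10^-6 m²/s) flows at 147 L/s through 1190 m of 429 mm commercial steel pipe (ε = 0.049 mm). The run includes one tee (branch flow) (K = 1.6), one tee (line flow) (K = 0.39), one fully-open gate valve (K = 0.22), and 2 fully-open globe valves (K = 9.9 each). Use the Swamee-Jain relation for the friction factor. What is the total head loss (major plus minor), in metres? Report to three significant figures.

V = 4Q/(πD²) = 1.017 m/s; V²/2g = 0.05271 m
Re = 1.73×10^5, ε/D = 1.14×10^-4 → f = 0.01688 (Swamee-Jain)
Major: h_f = f(L/D)·V²/2g = 0.01688·2774·0.05271 = 2.468 m
Minor: ΣK = 22.0; h_m = ΣK·V²/2g = 1.160 m
Total H_L = 2.468 + 1.160 = 3.628 m

H_L ≈ 3.63 m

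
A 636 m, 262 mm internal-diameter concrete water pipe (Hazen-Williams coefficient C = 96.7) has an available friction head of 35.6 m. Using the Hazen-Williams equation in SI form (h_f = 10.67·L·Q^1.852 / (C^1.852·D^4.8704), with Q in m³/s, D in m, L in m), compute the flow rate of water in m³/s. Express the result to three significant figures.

Rearranging: Q = [h_f·C^1.852·D^4.8704 / (10.67·L)]^(1/1.852)
Q = [35.6·96.7^1.852·0.262^4.8704 / (10.67·636)]^0.540 = 0.1677 m³/s

Q ≈ 0.168 m³/s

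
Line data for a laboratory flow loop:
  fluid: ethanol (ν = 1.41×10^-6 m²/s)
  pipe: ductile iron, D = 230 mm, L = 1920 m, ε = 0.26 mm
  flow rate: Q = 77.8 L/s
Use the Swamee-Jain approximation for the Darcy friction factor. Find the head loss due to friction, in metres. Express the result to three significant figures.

h_f ≈ 31.7 m

V = 4Q/(πD²) = 4·0.0778/(π·0.230²) = 1.873 m/s
Re = VD/ν = 1.873·0.230/1.41×10^-6 = 3.05×10^5 → turbulent
ε/D = 0.26/230 = 0.00113
Swamee-Jain: f = 0.02126
h_f = f(L/D)V²/(2g) = 0.02126·(1920/0.230)·1.873²/(2·9.81) = 31.71 m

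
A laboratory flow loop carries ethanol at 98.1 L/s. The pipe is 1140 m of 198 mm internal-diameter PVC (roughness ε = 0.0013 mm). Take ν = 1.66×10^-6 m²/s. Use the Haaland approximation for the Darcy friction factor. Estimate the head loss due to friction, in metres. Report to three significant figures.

V = 4Q/(πD²) = 4·0.0981/(π·0.198²) = 3.186 m/s
Re = VD/ν = 3.186·0.198/1.66×10^-6 = 3.80×10^5 → turbulent
ε/D = 0.0013/198 = 6.57×10^-6
Haaland: f = 0.01379
h_f = f(L/D)V²/(2g) = 0.01379·(1140/0.198)·3.186²/(2·9.81) = 41.07 m

h_f ≈ 41.1 m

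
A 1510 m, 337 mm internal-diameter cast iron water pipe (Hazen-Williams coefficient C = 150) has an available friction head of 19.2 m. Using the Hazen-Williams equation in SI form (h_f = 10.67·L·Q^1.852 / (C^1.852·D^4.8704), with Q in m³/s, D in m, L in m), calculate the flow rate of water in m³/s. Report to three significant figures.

Q ≈ 0.227 m³/s

Rearranging: Q = [h_f·C^1.852·D^4.8704 / (10.67·L)]^(1/1.852)
Q = [19.2·150^1.852·0.337^4.8704 / (10.67·1510)]^0.540 = 0.2265 m³/s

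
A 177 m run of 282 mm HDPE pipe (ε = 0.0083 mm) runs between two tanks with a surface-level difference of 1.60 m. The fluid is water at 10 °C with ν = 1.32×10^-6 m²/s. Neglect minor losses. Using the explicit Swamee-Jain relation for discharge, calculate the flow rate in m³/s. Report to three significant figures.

Q ≈ 0.118 m³/s

Swamee-Jain (Type II): Q = -0.965·√(gD⁵h_f/L)·ln[ε/(3.7D) + √(3.17ν²L/(gD³h_f))]
√(gD⁵h_f/L) = √(9.81·0.282⁵·1.60/177) = 0.01258
ε/(3.7D) = 7.95×10^-6; √(3.17ν²L/(gD³h_f)) = 5.27×10^-5
Q = -0.965·0.01258·ln(6.066×10^-5) = 0.1178 m³/s
Check: V = 1.89 m/s, Re = 4.03×10^5, f = 0.01401, h_f = 1.60 m ≈ 1.60 m ✓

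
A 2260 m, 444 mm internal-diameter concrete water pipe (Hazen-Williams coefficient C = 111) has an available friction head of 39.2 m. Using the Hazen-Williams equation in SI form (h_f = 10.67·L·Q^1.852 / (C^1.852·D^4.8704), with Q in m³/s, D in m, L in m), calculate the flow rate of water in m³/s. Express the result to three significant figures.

Rearranging: Q = [h_f·C^1.852·D^4.8704 / (10.67·L)]^(1/1.852)
Q = [39.2·111^1.852·0.444^4.8704 / (10.67·2260)]^0.540 = 0.4093 m³/s

Q ≈ 0.409 m³/s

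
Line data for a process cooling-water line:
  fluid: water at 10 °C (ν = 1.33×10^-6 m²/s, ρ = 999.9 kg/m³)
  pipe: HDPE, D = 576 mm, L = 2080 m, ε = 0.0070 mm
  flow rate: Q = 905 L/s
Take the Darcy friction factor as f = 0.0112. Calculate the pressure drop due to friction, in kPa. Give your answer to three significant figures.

V = 4Q/(πD²) = 4·0.905/(π·0.576²) = 3.473 m/s
h_f = f(L/D)V²/(2g) = 0.01120·(2080/0.576)·3.473²/(2·9.81) = 24.86 m
Δp = ρg·h_f = 999.9·9.81·24.86 = 243.9 kPa

Δp ≈ 244 kPa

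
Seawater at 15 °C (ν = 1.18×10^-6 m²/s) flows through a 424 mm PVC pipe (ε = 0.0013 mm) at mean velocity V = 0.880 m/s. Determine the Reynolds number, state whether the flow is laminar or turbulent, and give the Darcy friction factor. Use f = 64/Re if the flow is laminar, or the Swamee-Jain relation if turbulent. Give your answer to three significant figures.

Re ≈ 3.16×10^5; turbulent; f ≈ 0.0143

Re = VD/ν = 0.8800·0.424/1.18×10^-6 = 3.16×10^5
Re > 4000 → turbulent; ε/D = 3.07×10^-6
Swamee-Jain: f = 0.01427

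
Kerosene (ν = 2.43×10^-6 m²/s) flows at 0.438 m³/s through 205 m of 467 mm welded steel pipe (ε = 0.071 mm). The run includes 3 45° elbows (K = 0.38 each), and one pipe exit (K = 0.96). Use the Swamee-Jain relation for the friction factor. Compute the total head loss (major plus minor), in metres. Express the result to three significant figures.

H_L ≈ 2.90 m

V = 4Q/(πD²) = 2.557 m/s; V²/2g = 0.3333 m
Re = 4.91×10^5, ε/D = 1.52×10^-4 → f = 0.01507 (Swamee-Jain)
Major: h_f = f(L/D)·V²/2g = 0.01507·439.0·0.3333 = 2.204 m
Minor: ΣK = 2.10; h_m = ΣK·V²/2g = 0.6999 m
Total H_L = 2.204 + 0.6999 = 2.904 m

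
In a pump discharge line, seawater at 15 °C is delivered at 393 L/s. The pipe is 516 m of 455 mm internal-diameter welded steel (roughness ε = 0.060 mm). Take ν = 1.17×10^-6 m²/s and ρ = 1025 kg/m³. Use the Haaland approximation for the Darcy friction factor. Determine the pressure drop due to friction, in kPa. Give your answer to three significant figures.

Δp ≈ 47.0 kPa

V = 4Q/(πD²) = 4·0.393/(π·0.455²) = 2.417 m/s
Re = VD/ν = 2.417·0.455/1.17×10^-6 = 9.40×10^5 → turbulent
ε/D = 0.060/455 = 1.32×10^-4
Haaland: f = 0.01383
h_f = f(L/D)V²/(2g) = 0.01383·(516/0.455)·2.417²/(2·9.81) = 4.671 m
Δp = ρg·h_f = 1025·9.81·4.671 = 46.97 kPa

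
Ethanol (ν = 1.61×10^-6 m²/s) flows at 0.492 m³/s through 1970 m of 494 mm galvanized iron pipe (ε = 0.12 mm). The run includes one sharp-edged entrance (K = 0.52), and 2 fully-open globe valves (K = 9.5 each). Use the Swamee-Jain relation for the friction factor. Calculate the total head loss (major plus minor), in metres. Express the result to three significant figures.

V = 4Q/(πD²) = 2.567 m/s; V²/2g = 0.3358 m
Re = 7.88×10^5, ε/D = 2.43×10^-4 → f = 0.01542 (Swamee-Jain)
Major: h_f = f(L/D)·V²/2g = 0.01542·3988·0.3358 = 20.65 m
Minor: ΣK = 19.5; h_m = ΣK·V²/2g = 6.556 m
Total H_L = 20.65 + 6.556 = 27.20 m

H_L ≈ 27.2 m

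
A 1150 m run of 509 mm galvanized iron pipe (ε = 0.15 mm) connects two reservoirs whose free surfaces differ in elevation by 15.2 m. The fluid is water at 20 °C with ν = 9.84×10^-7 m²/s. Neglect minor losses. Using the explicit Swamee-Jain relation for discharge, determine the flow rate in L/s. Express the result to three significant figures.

Q ≈ 596 L/s

Swamee-Jain (Type II): Q = -0.965·√(gD⁵h_f/L)·ln[ε/(3.7D) + √(3.17ν²L/(gD³h_f))]
√(gD⁵h_f/L) = √(9.81·0.509⁵·15.2/1150) = 0.06656
ε/(3.7D) = 7.96×10^-5; √(3.17ν²L/(gD³h_f)) = 1.34×10^-5
Q = -0.965·0.06656·ln(9.305×10^-5) = 0.5962 m³/s
Check: V = 2.93 m/s, Re = 1.52×10^6, f = 0.01547, h_f = 15.3 m ≈ 15.2 m ✓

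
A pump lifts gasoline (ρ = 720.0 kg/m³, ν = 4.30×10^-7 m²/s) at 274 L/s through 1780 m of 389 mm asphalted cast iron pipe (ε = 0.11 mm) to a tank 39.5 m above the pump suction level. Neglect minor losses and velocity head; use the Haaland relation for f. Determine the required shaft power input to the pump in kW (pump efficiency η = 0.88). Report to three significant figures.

V = 4Q/(πD²) = 2.305 m/s; Re = 2.09×10^6; ε/D = 2.83×10^-4; f = 0.01511
h_f = f(L/D)V²/2g = 18.73 m
Total head H = z + h_f = 39.5 + 18.73 = 58.23 m
P_hyd = ρgQH = 720.0·9.81·0.274·58.23 = 112.7 kW
P_shaft = P_hyd/η = 112.7/0.88 = 128.1 kW

P_shaft ≈ 128 kW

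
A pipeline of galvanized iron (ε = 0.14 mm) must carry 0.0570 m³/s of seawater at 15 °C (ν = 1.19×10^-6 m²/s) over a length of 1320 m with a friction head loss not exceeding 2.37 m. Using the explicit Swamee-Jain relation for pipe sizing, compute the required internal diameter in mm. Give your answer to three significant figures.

D ≈ 313 mm

Swamee-Jain (Type III): D = 0.66·[ε^1.25·(LQ²/(gh_f))^4.75 + ν·Q^9.4·(L/(gh_f))^5.2]^0.04
LQ²/(gh_f) = 0.1845; L/(gh_f) = 56.77
Term 1 = ε^1.25·(…)^4.75 = 4.96×10^-9; Term 2 = ν·Q^9.4·(…)^5.2 = 3.18×10^-9
D = 0.66·(4.96×10^-9 + 3.18×10^-9)^0.04 = 0.3133 m = 313 mm
Check: V = 0.739 m/s, Re = 1.95×10^5, f = 0.01870, h_f = 2.19 m ≈ 2.37 m ✓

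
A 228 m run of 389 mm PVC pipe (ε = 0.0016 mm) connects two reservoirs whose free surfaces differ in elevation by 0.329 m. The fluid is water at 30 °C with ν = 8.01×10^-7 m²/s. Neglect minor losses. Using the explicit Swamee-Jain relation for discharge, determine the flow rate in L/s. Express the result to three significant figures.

Q ≈ 107 L/s

Swamee-Jain (Type II): Q = -0.965·√(gD⁵h_f/L)·ln[ε/(3.7D) + √(3.17ν²L/(gD³h_f))]
√(gD⁵h_f/L) = √(9.81·0.389⁵·0.329/228) = 0.01123
ε/(3.7D) = 1.11×10^-6; √(3.17ν²L/(gD³h_f)) = 4.94×10^-5
Q = -0.965·0.01123·ln(5.052×10^-5) = 0.1072 m³/s
Check: V = 0.902 m/s, Re = 4.38×10^5, f = 0.01347, h_f = 0.327 m ≈ 0.329 m ✓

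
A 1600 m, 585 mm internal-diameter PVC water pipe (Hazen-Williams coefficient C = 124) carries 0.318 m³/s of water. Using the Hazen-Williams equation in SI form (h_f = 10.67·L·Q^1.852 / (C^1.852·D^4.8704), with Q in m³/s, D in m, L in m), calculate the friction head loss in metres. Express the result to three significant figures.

h_f ≈ 3.70 m

h_f = 10.67·1600·0.318^1.852 / (124^1.852·0.585^4.8704) = 3.697 m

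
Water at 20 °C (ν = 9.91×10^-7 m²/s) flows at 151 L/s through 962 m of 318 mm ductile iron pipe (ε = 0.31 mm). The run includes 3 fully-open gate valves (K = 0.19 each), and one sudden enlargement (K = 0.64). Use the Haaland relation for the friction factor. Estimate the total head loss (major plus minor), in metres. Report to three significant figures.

V = 4Q/(πD²) = 1.901 m/s; V²/2g = 0.1842 m
Re = 6.10×10^5, ε/D = 9.75×10^-4 → f = 0.01999 (Haaland)
Major: h_f = f(L/D)·V²/2g = 0.01999·3025·0.1842 = 11.14 m
Minor: ΣK = 1.21; h_m = ΣK·V²/2g = 0.2229 m
Total H_L = 11.14 + 0.2229 = 11.37 m

H_L ≈ 11.4 m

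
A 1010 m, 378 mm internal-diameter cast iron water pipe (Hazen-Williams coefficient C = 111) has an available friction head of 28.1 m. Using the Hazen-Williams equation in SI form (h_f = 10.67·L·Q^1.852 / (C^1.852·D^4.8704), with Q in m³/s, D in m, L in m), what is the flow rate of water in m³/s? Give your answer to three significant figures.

Rearranging: Q = [h_f·C^1.852·D^4.8704 / (10.67·L)]^(1/1.852)
Q = [28.1·111^1.852·0.378^4.8704 / (10.67·1010)]^0.540 = 0.3460 m³/s

Q ≈ 0.346 m³/s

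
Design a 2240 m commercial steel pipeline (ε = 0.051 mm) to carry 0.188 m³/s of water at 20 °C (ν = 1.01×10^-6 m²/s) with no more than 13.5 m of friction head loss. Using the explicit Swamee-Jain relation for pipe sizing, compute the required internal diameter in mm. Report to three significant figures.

Swamee-Jain (Type III): D = 0.66·[ε^1.25·(LQ²/(gh_f))^4.75 + ν·Q^9.4·(L/(gh_f))^5.2]^0.04
LQ²/(gh_f) = 0.5978; L/(gh_f) = 16.91
Term 1 = ε^1.25·(…)^4.75 = 3.74×10^-7; Term 2 = ν·Q^9.4·(…)^5.2 = 3.70×10^-7
D = 0.66·(3.74×10^-7 + 3.70×10^-7)^0.04 = 0.3753 m = 375 mm
Check: V = 1.70 m/s, Re = 6.31×10^5, f = 0.01454, h_f = 12.8 m ≈ 13.5 m ✓

D ≈ 375 mm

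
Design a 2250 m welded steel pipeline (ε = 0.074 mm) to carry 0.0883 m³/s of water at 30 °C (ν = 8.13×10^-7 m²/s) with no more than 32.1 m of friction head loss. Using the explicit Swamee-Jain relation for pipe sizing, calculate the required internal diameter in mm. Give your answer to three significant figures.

D ≈ 240 mm

Swamee-Jain (Type III): D = 0.66·[ε^1.25·(LQ²/(gh_f))^4.75 + ν·Q^9.4·(L/(gh_f))^5.2]^0.04
LQ²/(gh_f) = 0.05571; L/(gh_f) = 7.145
Term 1 = ε^1.25·(…)^4.75 = 7.58×10^-12; Term 2 = ν·Q^9.4·(…)^5.2 = 2.77×10^-12
D = 0.66·(7.58×10^-12 + 2.77×10^-12)^0.04 = 0.2400 m = 240 mm
Check: V = 1.95 m/s, Re = 5.76×10^5, f = 0.01629, h_f = 29.7 m ≈ 32.1 m ✓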